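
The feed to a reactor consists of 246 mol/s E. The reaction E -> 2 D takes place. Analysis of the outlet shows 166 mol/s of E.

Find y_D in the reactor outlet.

0.491

For E: n = n₀ − 1ξ → 166 = 246 − 1ξ, giving ξ = 80 mol/s.
Outlet amounts (n = n₀ + ν ξ):
  E: 246 − 1(80) = 166
  D: 0 + 2(80) = 160
Total out = 326 mol/s; y_D = 160 / 326 = 0.4908.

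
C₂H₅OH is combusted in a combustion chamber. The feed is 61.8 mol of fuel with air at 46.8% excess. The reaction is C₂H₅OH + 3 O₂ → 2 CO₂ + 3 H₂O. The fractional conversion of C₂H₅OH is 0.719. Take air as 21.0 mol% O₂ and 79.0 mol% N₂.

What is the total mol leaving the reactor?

Stoichiometric O₂ = 3 × 61.8 = 185.4 mol; O₂ fed = 185.4 × 1.468 = 272.2 mol.
N₂ fed = 272.2 × 79/21 = 1024 mol.
Fuel reacted = 0.719 × 61.8 → ξ = 44.43 mol.
Outlet (n = n₀ + ν ξ):
  C₂H₅OH: 61.8 − 1(44.43) = 17.37
  O₂: 272.2 − 3(44.43) = 138.9
  N₂: 1024 (inert)
  CO₂: 0 + 2(44.43) = 88.87
  H₂O: 0 + 3(44.43) = 133.3
Total out = 17.37 + 138.9 + 1024 + 88.87 + 133.3 = 1402 mol.

1400 mol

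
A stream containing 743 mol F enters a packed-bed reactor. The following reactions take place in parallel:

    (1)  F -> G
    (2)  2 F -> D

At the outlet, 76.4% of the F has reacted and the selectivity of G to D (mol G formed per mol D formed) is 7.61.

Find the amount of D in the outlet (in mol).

Conversion of F: F consumed = 0.764 × 743 = 567.7 mol = 1ξ₁ + 2ξ₂.
Selectivity: 1ξ₁ / (1ξ₂) = 7.61 → ξ₁ = 7.61 ξ₂.
Substitute: (1·7.61 + 2) ξ₂ = 567.7 → ξ₂ = 59.07 mol, ξ₁ = 449.5 mol.
Outlet amounts (n = n₀ + Σ ν·ξ):
  F: 743 − 1(449.5) − 2(59.07) = 175.3
  G: 0 + 1(449.5) = 449.5
  D: 0 + 1(59.07) = 59.07

59.1 mol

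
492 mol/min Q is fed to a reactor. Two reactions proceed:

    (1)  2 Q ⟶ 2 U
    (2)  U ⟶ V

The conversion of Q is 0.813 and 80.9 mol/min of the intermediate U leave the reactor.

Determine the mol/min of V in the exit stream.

Conversion of Q: Q consumed = 2ξ₁ = 0.813 × 492 → ξ₁ = 200 mol/min.
U balance: n_U = 0 + 2ξ₁ − 1ξ₂ = 80.9 → ξ₂ = (2·200 − 80.9)/1 = 319.1 mol/min.
Outlet amounts (n = n₀ + Σ ν·ξ):
  Q: 492 − 2(200) = 92
  U: 0 + 2(200) − 1(319.1) = 80.9
  V: 0 + 1(319.1) = 319.1

319 mol/min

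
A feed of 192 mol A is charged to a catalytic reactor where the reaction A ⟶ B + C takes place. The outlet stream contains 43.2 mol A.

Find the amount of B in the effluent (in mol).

149 mol

For A: n = n₀ − 1ξ → 43.2 = 192 − 1ξ, giving ξ = 148.8 mol.
Outlet amounts (n = n₀ + ν ξ):
  A: 192 − 1(148.8) = 43.2
  B: 0 + 1(148.8) = 148.8
  C: 0 + 1(148.8) = 148.8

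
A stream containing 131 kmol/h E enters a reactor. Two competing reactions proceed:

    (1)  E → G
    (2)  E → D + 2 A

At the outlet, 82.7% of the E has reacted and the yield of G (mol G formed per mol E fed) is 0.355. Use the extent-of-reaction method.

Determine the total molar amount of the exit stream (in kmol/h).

Yield of G: 1ξ₁ / 131 = 0.355 → ξ₁ = 46.5 kmol/h.
Conversion of E: 1ξ₁ + 1ξ₂ = 0.827 × 131 = 108.3 → ξ₂ = 61.83 kmol/h.
Outlet amounts (n = n₀ + Σ ν·ξ):
  E: 131 − 1(46.5) − 1(61.83) = 22.66
  G: 0 + 1(46.5) = 46.5
  D: 0 + 1(61.83) = 61.83
  A: 0 + 2(61.83) = 123.7
Total out = 22.66 + 46.5 + 61.83 + 123.7 = 254.7 kmol/h.

255 kmol/h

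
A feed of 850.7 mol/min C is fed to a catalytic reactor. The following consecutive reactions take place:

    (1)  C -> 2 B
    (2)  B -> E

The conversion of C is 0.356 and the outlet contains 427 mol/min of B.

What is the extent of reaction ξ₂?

Conversion of C: C consumed = 1ξ₁ = 0.356 × 850.7 → ξ₁ = 302.8 mol/min.
B balance: n_B = 0 + 2ξ₁ − 1ξ₂ = 427 → ξ₂ = (2·302.8 − 427)/1 = 178.7 mol/min.
Outlet amounts (n = n₀ + Σ ν·ξ):
  C: 850.7 − 1(302.8) = 547.9
  B: 0 + 2(302.8) − 1(178.7) = 427
  E: 0 + 1(178.7) = 178.7

ξ₂ = 179 mol/min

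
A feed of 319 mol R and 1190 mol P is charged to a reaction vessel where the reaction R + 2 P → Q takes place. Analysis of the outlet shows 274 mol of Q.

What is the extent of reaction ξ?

For Q: n = n₀ + 1ξ → 274 = 0 + 1ξ, giving ξ = 274 mol.
Outlet amounts (n = n₀ + ν ξ):
  R: 319 − 1(274) = 45
  P: 1190 − 2(274) = 642
  Q: 0 + 1(274) = 274

ξ = 274 mol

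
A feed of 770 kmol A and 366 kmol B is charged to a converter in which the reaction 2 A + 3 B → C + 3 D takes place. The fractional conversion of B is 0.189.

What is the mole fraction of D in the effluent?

0.0622

B reacted = 0.189 × 366 = 69.17 kmol; ν_B = −3, so ξ = 69.17/3 = 23.06 kmol.
Outlet amounts (n = n₀ + ν ξ):
  A: 770 − 2(23.06) = 723.9
  B: 366 − 3(23.06) = 296.8
  C: 0 + 1(23.06) = 23.06
  D: 0 + 3(23.06) = 69.17
Total out = 1113 kmol; y_D = 69.17 / 1113 = 0.06215.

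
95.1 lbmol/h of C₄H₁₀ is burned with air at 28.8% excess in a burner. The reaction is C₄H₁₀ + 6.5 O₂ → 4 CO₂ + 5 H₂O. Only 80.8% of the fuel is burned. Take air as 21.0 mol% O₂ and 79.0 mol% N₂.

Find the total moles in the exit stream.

Stoichiometric O₂ = 6.5 × 95.1 = 618.1 lbmol/h; O₂ fed = 618.1 × 1.288 = 796.2 lbmol/h.
N₂ fed = 796.2 × 79/21 = 2995 lbmol/h.
Fuel reacted = 0.808 × 95.1 → ξ = 76.84 lbmol/h.
Outlet (n = n₀ + ν ξ):
  C₄H₁₀: 95.1 − 1(76.84) = 18.26
  O₂: 796.2 − 6.5(76.84) = 296.7
  N₂: 2995 (inert)
  CO₂: 0 + 4(76.84) = 307.4
  H₂O: 0 + 5(76.84) = 384.2
Total out = 18.26 + 296.7 + 2995 + 307.4 + 384.2 = 4002 lbmol/h.

4000 lbmol/h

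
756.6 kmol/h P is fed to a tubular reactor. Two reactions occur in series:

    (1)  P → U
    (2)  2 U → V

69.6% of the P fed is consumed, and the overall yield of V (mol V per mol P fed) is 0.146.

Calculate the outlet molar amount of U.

Conversion of P: P consumed = 1ξ₁ = 0.696 × 756.6 → ξ₁ = 526.6 kmol/h.
Yield of V: 1ξ₂ / 756.6 = 0.146 → ξ₂ = 110.5 kmol/h.
Outlet amounts (n = n₀ + Σ ν·ξ):
  P: 756.6 − 1(526.6) = 230
  U: 0 + 1(526.6) − 2(110.5) = 305.7
  V: 0 + 1(110.5) = 110.5

306 kmol/h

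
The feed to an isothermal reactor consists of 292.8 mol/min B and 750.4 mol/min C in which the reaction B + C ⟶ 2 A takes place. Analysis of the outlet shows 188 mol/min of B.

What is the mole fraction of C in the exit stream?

0.619

For B: n = n₀ − 1ξ → 188 = 292.8 − 1ξ, giving ξ = 104.8 mol/min.
Outlet amounts (n = n₀ + ν ξ):
  B: 292.8 − 1(104.8) = 188
  C: 750.4 − 1(104.8) = 645.6
  A: 0 + 2(104.8) = 209.6
Total out = 1043 mol/min; y_C = 645.6 / 1043 = 0.6189.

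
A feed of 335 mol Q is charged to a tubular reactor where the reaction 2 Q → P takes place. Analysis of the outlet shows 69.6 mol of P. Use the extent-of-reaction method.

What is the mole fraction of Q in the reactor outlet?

0.738

For P: n = n₀ + 1ξ → 69.6 = 0 + 1ξ, giving ξ = 69.6 mol.
Outlet amounts (n = n₀ + ν ξ):
  Q: 335 − 2(69.6) = 195.8
  P: 0 + 1(69.6) = 69.6
Total out = 265.4 mol; y_Q = 195.8 / 265.4 = 0.7378.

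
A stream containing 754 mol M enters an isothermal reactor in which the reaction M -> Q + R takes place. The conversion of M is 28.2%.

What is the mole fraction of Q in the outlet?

M reacted = 0.282 × 754 = 212.6 mol; ν_M = −1, so ξ = 212.6/1 = 212.6 mol.
Outlet amounts (n = n₀ + ν ξ):
  M: 754 − 1(212.6) = 541.4
  Q: 0 + 1(212.6) = 212.6
  R: 0 + 1(212.6) = 212.6
Total out = 966.6 mol; y_Q = 212.6 / 966.6 = 0.22.

0.22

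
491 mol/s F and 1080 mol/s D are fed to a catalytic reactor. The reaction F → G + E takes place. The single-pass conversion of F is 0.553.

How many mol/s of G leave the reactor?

272 mol/s

F reacted = 0.553 × 491 = 271.5 mol/s; ν_F = −1, so ξ = 271.5/1 = 271.5 mol/s.
Outlet amounts (n = n₀ + ν ξ):
  F: 491 − 1(271.5) = 219.5
  G: 0 + 1(271.5) = 271.5
  E: 0 + 1(271.5) = 271.5
  D: 1080 (inert)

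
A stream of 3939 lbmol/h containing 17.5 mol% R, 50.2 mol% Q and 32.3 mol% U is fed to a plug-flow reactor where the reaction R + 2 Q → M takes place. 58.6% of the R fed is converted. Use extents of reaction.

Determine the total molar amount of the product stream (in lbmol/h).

3130 lbmol/h

R reacted = 0.586 × 689.3 = 403.9 lbmol/h; ν_R = −1, so ξ = 403.9/1 = 403.9 lbmol/h.
Outlet amounts (n = n₀ + ν ξ):
  R: 689.3 − 1(403.9) = 285.4
  Q: 1977 − 2(403.9) = 1169
  M: 0 + 1(403.9) = 403.9
  U: 1272 (inert)
Total out = 285.4 + 1169 + 403.9 + 1272 = 3131 lbmol/h.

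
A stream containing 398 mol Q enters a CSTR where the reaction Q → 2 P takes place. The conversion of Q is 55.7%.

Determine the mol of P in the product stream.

443 mol

Q reacted = 0.557 × 398 = 221.7 mol; ν_Q = −1, so ξ = 221.7/1 = 221.7 mol.
Outlet amounts (n = n₀ + ν ξ):
  Q: 398 − 1(221.7) = 176.3
  P: 0 + 2(221.7) = 443.4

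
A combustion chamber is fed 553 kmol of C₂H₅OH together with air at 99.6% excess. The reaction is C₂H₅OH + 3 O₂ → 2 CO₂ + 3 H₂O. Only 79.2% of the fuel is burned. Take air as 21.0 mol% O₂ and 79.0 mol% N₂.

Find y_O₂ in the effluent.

Stoichiometric O₂ = 3 × 553 = 1659 kmol; O₂ fed = 1659 × 1.996 = 3311 kmol.
N₂ fed = 3311 × 79/21 = 12460 kmol.
Fuel reacted = 0.792 × 553 → ξ = 438 kmol.
Outlet (n = n₀ + ν ξ):
  C₂H₅OH: 553 − 1(438) = 115
  O₂: 3311 − 3(438) = 1997
  N₂: 12460 (inert)
  CO₂: 0 + 2(438) = 876
  H₂O: 0 + 3(438) = 1314
Total out = 16760 kmol; y_O₂ = 1997 / 16760 = 0.1192.

0.119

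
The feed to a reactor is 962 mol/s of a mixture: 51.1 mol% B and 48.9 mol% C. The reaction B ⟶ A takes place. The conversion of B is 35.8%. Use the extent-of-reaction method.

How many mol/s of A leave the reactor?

176 mol/s

B reacted = 0.358 × 491.6 = 176 mol/s; ν_B = −1, so ξ = 176/1 = 176 mol/s.
Outlet amounts (n = n₀ + ν ξ):
  B: 491.6 − 1(176) = 315.6
  A: 0 + 1(176) = 176
  C: 470.4 (inert)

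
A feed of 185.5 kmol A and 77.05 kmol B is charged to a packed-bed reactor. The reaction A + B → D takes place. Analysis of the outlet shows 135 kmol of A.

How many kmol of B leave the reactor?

26.5 kmol

For A: n = n₀ − 1ξ → 135 = 185.5 − 1ξ, giving ξ = 50.5 kmol.
Outlet amounts (n = n₀ + ν ξ):
  A: 185.5 − 1(50.5) = 135
  B: 77.05 − 1(50.5) = 26.55
  D: 0 + 1(50.5) = 50.5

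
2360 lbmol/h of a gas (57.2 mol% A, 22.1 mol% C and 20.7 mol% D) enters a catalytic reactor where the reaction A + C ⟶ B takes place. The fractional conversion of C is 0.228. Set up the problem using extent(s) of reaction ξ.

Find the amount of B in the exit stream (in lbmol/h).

119 lbmol/h

C reacted = 0.228 × 521.6 = 118.9 lbmol/h; ν_C = −1, so ξ = 118.9/1 = 118.9 lbmol/h.
Outlet amounts (n = n₀ + ν ξ):
  A: 1350 − 1(118.9) = 1231
  C: 521.6 − 1(118.9) = 402.6
  B: 0 + 1(118.9) = 118.9
  D: 488.5 (inert)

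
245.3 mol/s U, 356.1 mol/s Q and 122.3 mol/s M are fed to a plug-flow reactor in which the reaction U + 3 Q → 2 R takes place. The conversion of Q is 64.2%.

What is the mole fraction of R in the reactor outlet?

0.267

Q reacted = 0.642 × 356.1 = 228.6 mol/s; ν_Q = −3, so ξ = 228.6/3 = 76.21 mol/s.
Outlet amounts (n = n₀ + ν ξ):
  U: 245.3 − 1(76.21) = 169.1
  Q: 356.1 − 3(76.21) = 127.5
  R: 0 + 2(76.21) = 152.4
  M: 122.3 (inert)
Total out = 571.3 mol/s; y_R = 152.4 / 571.3 = 0.2668.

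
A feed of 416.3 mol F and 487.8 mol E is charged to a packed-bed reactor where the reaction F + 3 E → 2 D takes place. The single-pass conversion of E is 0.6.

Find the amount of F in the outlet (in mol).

319 mol

E reacted = 0.6 × 487.8 = 292.7 mol; ν_E = −3, so ξ = 292.7/3 = 97.56 mol.
Outlet amounts (n = n₀ + ν ξ):
  F: 416.3 − 1(97.56) = 318.7
  E: 487.8 − 3(97.56) = 195.1
  D: 0 + 2(97.56) = 195.1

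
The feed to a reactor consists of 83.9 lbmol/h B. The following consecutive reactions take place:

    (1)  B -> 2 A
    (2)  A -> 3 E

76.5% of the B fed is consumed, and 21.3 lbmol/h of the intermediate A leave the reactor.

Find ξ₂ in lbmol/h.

ξ₂ = 107 lbmol/h

Conversion of B: B consumed = 1ξ₁ = 0.765 × 83.9 → ξ₁ = 64.18 lbmol/h.
A balance: n_A = 0 + 2ξ₁ − 1ξ₂ = 21.3 → ξ₂ = (2·64.18 − 21.3)/1 = 107.1 lbmol/h.
Outlet amounts (n = n₀ + Σ ν·ξ):
  B: 83.9 − 1(64.18) = 19.72
  A: 0 + 2(64.18) − 1(107.1) = 21.3
  E: 0 + 3(107.1) = 321.2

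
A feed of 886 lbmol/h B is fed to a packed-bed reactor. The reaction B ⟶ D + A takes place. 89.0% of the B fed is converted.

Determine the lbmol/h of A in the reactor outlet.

789 lbmol/h

B reacted = 0.89 × 886 = 788.5 lbmol/h; ν_B = −1, so ξ = 788.5/1 = 788.5 lbmol/h.
Outlet amounts (n = n₀ + ν ξ):
  B: 886 − 1(788.5) = 97.46
  D: 0 + 1(788.5) = 788.5
  A: 0 + 1(788.5) = 788.5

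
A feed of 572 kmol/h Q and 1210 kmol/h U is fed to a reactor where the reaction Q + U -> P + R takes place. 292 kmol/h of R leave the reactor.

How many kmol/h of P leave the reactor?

For R: n = n₀ + 1ξ → 292 = 0 + 1ξ, giving ξ = 292 kmol/h.
Outlet amounts (n = n₀ + ν ξ):
  Q: 572 − 1(292) = 280
  U: 1210 − 1(292) = 918
  P: 0 + 1(292) = 292
  R: 0 + 1(292) = 292

292 kmol/h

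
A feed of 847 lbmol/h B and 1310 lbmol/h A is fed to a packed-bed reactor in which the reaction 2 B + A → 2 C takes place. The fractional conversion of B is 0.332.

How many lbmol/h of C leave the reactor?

281 lbmol/h

B reacted = 0.332 × 847 = 281.2 lbmol/h; ν_B = −2, so ξ = 281.2/2 = 140.6 lbmol/h.
Outlet amounts (n = n₀ + ν ξ):
  B: 847 − 2(140.6) = 565.8
  A: 1310 − 1(140.6) = 1169
  C: 0 + 2(140.6) = 281.2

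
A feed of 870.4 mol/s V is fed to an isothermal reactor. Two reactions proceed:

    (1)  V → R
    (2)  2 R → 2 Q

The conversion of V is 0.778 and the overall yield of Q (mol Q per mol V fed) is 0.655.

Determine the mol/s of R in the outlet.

107 mol/s

Conversion of V: V consumed = 1ξ₁ = 0.778 × 870.4 → ξ₁ = 677.2 mol/s.
Yield of Q: 2ξ₂ / 870.4 = 0.655 → ξ₂ = 285.1 mol/s.
Outlet amounts (n = n₀ + Σ ν·ξ):
  V: 870.4 − 1(677.2) = 193.2
  R: 0 + 1(677.2) − 2(285.1) = 107.1
  Q: 0 + 2(285.1) = 570.1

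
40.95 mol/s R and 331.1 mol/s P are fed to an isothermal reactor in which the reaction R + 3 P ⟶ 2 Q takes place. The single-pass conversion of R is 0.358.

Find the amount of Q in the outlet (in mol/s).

29.3 mol/s

R reacted = 0.358 × 40.95 = 14.66 mol/s; ν_R = −1, so ξ = 14.66/1 = 14.66 mol/s.
Outlet amounts (n = n₀ + ν ξ):
  R: 40.95 − 1(14.66) = 26.29
  P: 331.1 − 3(14.66) = 287.1
  Q: 0 + 2(14.66) = 29.32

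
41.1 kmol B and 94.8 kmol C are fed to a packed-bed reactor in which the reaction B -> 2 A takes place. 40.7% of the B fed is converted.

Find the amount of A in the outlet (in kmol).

B reacted = 0.407 × 41.1 = 16.73 kmol; ν_B = −1, so ξ = 16.73/1 = 16.73 kmol.
Outlet amounts (n = n₀ + ν ξ):
  B: 41.1 − 1(16.73) = 24.37
  A: 0 + 2(16.73) = 33.46
  C: 94.8 (inert)

33.5 kmol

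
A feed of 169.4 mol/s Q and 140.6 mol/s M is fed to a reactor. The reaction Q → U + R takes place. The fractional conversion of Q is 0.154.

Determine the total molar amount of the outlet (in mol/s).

336 mol/s

Q reacted = 0.154 × 169.4 = 26.09 mol/s; ν_Q = −1, so ξ = 26.09/1 = 26.09 mol/s.
Outlet amounts (n = n₀ + ν ξ):
  Q: 169.4 − 1(26.09) = 143.3
  U: 0 + 1(26.09) = 26.09
  R: 0 + 1(26.09) = 26.09
  M: 140.6 (inert)
Total out = 143.3 + 26.09 + 26.09 + 140.6 = 336.1 mol/s.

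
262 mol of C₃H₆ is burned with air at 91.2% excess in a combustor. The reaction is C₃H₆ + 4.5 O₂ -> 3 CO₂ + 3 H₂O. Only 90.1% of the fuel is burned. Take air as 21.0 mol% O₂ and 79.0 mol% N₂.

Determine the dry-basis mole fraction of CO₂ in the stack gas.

0.0681

Stoichiometric O₂ = 4.5 × 262 = 1179 mol; O₂ fed = 1179 × 1.912 = 2254 mol.
N₂ fed = 2254 × 79/21 = 8480 mol.
Fuel reacted = 0.901 × 262 → ξ = 236.1 mol.
Outlet (n = n₀ + ν ξ):
  C₃H₆: 262 − 1(236.1) = 25.94
  O₂: 2254 − 4.5(236.1) = 1192
  N₂: 8480 (inert)
  CO₂: 0 + 3(236.1) = 708.2
  H₂O: 0 + 3(236.1) = 708.2
Dry total = 10410 mol; y_CO₂ (dry) = 708.2 / 10410 = 0.06805.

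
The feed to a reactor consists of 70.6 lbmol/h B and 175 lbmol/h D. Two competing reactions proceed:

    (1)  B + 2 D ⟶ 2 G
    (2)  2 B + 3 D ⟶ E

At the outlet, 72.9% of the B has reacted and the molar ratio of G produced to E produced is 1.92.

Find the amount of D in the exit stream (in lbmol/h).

89.5 lbmol/h

Conversion of B: B consumed = 0.729 × 70.6 = 51.47 lbmol/h = 1ξ₁ + 2ξ₂.
Selectivity: 2ξ₁ / (1ξ₂) = 1.92 → ξ₁ = 0.96 ξ₂.
Substitute: (1·0.96 + 2) ξ₂ = 51.47 → ξ₂ = 17.39 lbmol/h, ξ₁ = 16.69 lbmol/h.
Outlet amounts (n = n₀ + Σ ν·ξ):
  B: 70.6 − 1(16.69) − 2(17.39) = 19.13
  D: 175 − 2(16.69) − 3(17.39) = 89.45
  G: 0 + 2(16.69) = 33.38
  E: 0 + 1(17.39) = 17.39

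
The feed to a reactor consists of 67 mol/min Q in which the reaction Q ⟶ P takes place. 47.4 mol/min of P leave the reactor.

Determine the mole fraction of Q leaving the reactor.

0.293

For P: n = n₀ + 1ξ → 47.4 = 0 + 1ξ, giving ξ = 47.4 mol/min.
Outlet amounts (n = n₀ + ν ξ):
  Q: 67 − 1(47.4) = 19.6
  P: 0 + 1(47.4) = 47.4
Total out = 67 mol/min; y_Q = 19.6 / 67 = 0.2925.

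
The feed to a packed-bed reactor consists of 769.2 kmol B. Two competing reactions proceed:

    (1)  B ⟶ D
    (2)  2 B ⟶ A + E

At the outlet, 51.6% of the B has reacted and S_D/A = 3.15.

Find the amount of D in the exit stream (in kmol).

243 kmol

Conversion of B: B consumed = 0.516 × 769.2 = 396.9 kmol = 1ξ₁ + 2ξ₂.
Selectivity: 1ξ₁ / (1ξ₂) = 3.15 → ξ₁ = 3.15 ξ₂.
Substitute: (1·3.15 + 2) ξ₂ = 396.9 → ξ₂ = 77.07 kmol, ξ₁ = 242.8 kmol.
Outlet amounts (n = n₀ + Σ ν·ξ):
  B: 769.2 − 1(242.8) − 2(77.07) = 372.3
  D: 0 + 1(242.8) = 242.8
  A: 0 + 1(77.07) = 77.07
  E: 0 + 1(77.07) = 77.07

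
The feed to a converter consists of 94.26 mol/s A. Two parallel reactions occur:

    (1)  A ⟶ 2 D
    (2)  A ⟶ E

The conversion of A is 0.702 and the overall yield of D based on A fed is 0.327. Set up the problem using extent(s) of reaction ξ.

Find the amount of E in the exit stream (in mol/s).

Yield of D: 2ξ₁ / 94.26 = 0.327 → ξ₁ = 15.41 mol/s.
Conversion of A: 1ξ₁ + 1ξ₂ = 0.702 × 94.26 = 66.17 → ξ₂ = 50.76 mol/s.
Outlet amounts (n = n₀ + Σ ν·ξ):
  A: 94.26 − 1(15.41) − 1(50.76) = 28.09
  D: 0 + 2(15.41) = 30.82
  E: 0 + 1(50.76) = 50.76

50.8 mol/s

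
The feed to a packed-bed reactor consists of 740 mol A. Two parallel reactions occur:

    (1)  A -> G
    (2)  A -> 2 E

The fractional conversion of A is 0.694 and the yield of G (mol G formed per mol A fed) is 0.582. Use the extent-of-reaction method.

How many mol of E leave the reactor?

166 mol

Yield of G: 1ξ₁ / 740 = 0.582 → ξ₁ = 430.7 mol.
Conversion of A: 1ξ₁ + 1ξ₂ = 0.694 × 740 = 513.6 → ξ₂ = 82.88 mol.
Outlet amounts (n = n₀ + Σ ν·ξ):
  A: 740 − 1(430.7) − 1(82.88) = 226.4
  G: 0 + 1(430.7) = 430.7
  E: 0 + 2(82.88) = 165.8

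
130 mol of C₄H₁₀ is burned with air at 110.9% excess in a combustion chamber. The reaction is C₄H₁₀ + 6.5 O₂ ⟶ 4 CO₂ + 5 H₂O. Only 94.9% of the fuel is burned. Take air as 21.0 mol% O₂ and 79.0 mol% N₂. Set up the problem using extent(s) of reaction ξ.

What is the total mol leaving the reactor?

8800 mol

Stoichiometric O₂ = 6.5 × 130 = 845 mol; O₂ fed = 845 × 2.109 = 1782 mol.
N₂ fed = 1782 × 79/21 = 6704 mol.
Fuel reacted = 0.949 × 130 → ξ = 123.4 mol.
Outlet (n = n₀ + ν ξ):
  C₄H₁₀: 130 − 1(123.4) = 6.63
  O₂: 1782 − 6.5(123.4) = 980.2
  N₂: 6704 (inert)
  CO₂: 0 + 4(123.4) = 493.5
  H₂O: 0 + 5(123.4) = 616.8
Total out = 6.63 + 980.2 + 6704 + 493.5 + 616.8 = 8801 mol.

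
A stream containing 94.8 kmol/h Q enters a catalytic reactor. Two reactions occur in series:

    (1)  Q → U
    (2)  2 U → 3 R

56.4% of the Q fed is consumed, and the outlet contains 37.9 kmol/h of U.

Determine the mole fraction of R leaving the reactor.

0.228

Conversion of Q: Q consumed = 1ξ₁ = 0.564 × 94.8 → ξ₁ = 53.47 kmol/h.
U balance: n_U = 0 + 1ξ₁ − 2ξ₂ = 37.9 → ξ₂ = (1·53.47 − 37.9)/2 = 7.784 kmol/h.
Outlet amounts (n = n₀ + Σ ν·ξ):
  Q: 94.8 − 1(53.47) = 41.33
  U: 0 + 1(53.47) − 2(7.784) = 37.9
  R: 0 + 3(7.784) = 23.35
Total out = 102.6 kmol/h; y_R = 23.35 / 102.6 = 0.2276.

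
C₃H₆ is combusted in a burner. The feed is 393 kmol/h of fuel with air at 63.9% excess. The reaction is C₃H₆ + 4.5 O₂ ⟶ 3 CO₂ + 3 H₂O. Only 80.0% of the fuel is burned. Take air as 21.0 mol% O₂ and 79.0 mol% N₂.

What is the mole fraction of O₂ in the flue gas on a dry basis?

0.111

Stoichiometric O₂ = 4.5 × 393 = 1768 kmol/h; O₂ fed = 1768 × 1.639 = 2899 kmol/h.
N₂ fed = 2899 × 79/21 = 10900 kmol/h.
Fuel reacted = 0.8 × 393 → ξ = 314.4 kmol/h.
Outlet (n = n₀ + ν ξ):
  C₃H₆: 393 − 1(314.4) = 78.6
  O₂: 2899 − 4.5(314.4) = 1484
  N₂: 10900 (inert)
  CO₂: 0 + 3(314.4) = 943.2
  H₂O: 0 + 3(314.4) = 943.2
Dry total = 13410 kmol/h; y_O₂ (dry) = 1484 / 13410 = 0.1106.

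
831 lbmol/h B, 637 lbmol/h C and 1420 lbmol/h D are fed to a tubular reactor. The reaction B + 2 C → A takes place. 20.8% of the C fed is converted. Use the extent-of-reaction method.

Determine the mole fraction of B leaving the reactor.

C reacted = 0.208 × 637 = 132.5 lbmol/h; ν_C = −2, so ξ = 132.5/2 = 66.25 lbmol/h.
Outlet amounts (n = n₀ + ν ξ):
  B: 831 − 1(66.25) = 764.8
  C: 637 − 2(66.25) = 504.5
  A: 0 + 1(66.25) = 66.25
  D: 1420 (inert)
Total out = 2756 lbmol/h; y_B = 764.8 / 2756 = 0.2775.

0.278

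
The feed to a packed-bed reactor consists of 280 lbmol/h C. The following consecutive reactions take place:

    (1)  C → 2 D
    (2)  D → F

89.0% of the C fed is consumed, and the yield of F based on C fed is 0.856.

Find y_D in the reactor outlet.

Conversion of C: C consumed = 1ξ₁ = 0.89 × 280 → ξ₁ = 249.2 lbmol/h.
Yield of F: 1ξ₂ / 280 = 0.856 → ξ₂ = 239.7 lbmol/h.
Outlet amounts (n = n₀ + Σ ν·ξ):
  C: 280 − 1(249.2) = 30.8
  D: 0 + 2(249.2) − 1(239.7) = 258.7
  F: 0 + 1(239.7) = 239.7
Total out = 529.2 lbmol/h; y_D = 258.7 / 529.2 = 0.4889.

0.489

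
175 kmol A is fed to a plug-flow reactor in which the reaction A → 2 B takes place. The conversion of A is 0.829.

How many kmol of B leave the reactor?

290 kmol

A reacted = 0.829 × 175 = 145.1 kmol; ν_A = −1, so ξ = 145.1/1 = 145.1 kmol.
Outlet amounts (n = n₀ + ν ξ):
  A: 175 − 1(145.1) = 29.93
  B: 0 + 2(145.1) = 290.1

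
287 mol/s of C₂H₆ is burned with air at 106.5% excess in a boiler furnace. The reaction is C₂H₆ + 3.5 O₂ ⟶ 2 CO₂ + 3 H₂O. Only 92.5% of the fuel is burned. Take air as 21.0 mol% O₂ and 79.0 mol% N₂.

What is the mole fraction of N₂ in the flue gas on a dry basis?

Stoichiometric O₂ = 3.5 × 287 = 1004 mol/s; O₂ fed = 1004 × 2.065 = 2074 mol/s.
N₂ fed = 2074 × 79/21 = 7803 mol/s.
Fuel reacted = 0.925 × 287 → ξ = 265.5 mol/s.
Outlet (n = n₀ + ν ξ):
  C₂H₆: 287 − 1(265.5) = 21.52
  O₂: 2074 − 3.5(265.5) = 1145
  N₂: 7803 (inert)
  CO₂: 0 + 2(265.5) = 531
  H₂O: 0 + 3(265.5) = 796.4
Dry total = 9501 mol/s; y_N₂ (dry) = 7803 / 9501 = 0.8213.

0.821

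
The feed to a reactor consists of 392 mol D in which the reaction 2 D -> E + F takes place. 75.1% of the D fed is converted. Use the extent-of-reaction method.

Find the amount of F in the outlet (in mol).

D reacted = 0.751 × 392 = 294.4 mol; ν_D = −2, so ξ = 294.4/2 = 147.2 mol.
Outlet amounts (n = n₀ + ν ξ):
  D: 392 − 2(147.2) = 97.61
  E: 0 + 1(147.2) = 147.2
  F: 0 + 1(147.2) = 147.2

147 mol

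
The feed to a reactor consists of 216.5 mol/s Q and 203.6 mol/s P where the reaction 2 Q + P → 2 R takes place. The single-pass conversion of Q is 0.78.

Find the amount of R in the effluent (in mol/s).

169 mol/s

Q reacted = 0.78 × 216.5 = 168.9 mol/s; ν_Q = −2, so ξ = 168.9/2 = 84.44 mol/s.
Outlet amounts (n = n₀ + ν ξ):
  Q: 216.5 − 2(84.44) = 47.63
  P: 203.6 − 1(84.44) = 119.2
  R: 0 + 2(84.44) = 168.9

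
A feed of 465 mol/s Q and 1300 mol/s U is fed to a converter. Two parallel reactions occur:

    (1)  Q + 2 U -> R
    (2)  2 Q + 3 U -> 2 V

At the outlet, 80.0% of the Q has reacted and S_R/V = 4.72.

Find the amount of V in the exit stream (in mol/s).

65 mol/s

Conversion of Q: Q consumed = 0.8 × 465 = 372 mol/s = 1ξ₁ + 2ξ₂.
Selectivity: 1ξ₁ / (2ξ₂) = 4.72 → ξ₁ = 9.44 ξ₂.
Substitute: (1·9.44 + 2) ξ₂ = 372 → ξ₂ = 32.52 mol/s, ξ₁ = 307 mol/s.
Outlet amounts (n = n₀ + Σ ν·ξ):
  Q: 465 − 1(307) − 2(32.52) = 93
  U: 1300 − 2(307) − 3(32.52) = 588.5
  R: 0 + 1(307) = 307
  V: 0 + 2(32.52) = 65.03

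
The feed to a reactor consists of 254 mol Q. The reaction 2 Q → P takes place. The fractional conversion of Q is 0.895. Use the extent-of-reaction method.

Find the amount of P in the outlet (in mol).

Q reacted = 0.895 × 254 = 227.3 mol; ν_Q = −2, so ξ = 227.3/2 = 113.7 mol.
Outlet amounts (n = n₀ + ν ξ):
  Q: 254 − 2(113.7) = 26.67
  P: 0 + 1(113.7) = 113.7

114 mol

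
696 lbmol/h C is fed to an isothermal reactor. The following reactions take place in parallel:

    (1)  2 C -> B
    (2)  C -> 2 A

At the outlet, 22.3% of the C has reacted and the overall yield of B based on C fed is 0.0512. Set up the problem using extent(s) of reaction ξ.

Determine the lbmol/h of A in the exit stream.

168 lbmol/h

Yield of B: 1ξ₁ / 696 = 0.0512 → ξ₁ = 35.64 lbmol/h.
Conversion of C: 2ξ₁ + 1ξ₂ = 0.223 × 696 = 155.2 → ξ₂ = 83.94 lbmol/h.
Outlet amounts (n = n₀ + Σ ν·ξ):
  C: 696 − 2(35.64) − 1(83.94) = 540.8
  B: 0 + 1(35.64) = 35.64
  A: 0 + 2(83.94) = 167.9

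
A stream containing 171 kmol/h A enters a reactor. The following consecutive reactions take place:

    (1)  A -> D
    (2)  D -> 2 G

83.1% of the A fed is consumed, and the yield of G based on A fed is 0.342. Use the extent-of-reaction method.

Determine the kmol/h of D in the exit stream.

113 kmol/h

Conversion of A: A consumed = 1ξ₁ = 0.831 × 171 → ξ₁ = 142.1 kmol/h.
Yield of G: 2ξ₂ / 171 = 0.342 → ξ₂ = 29.24 kmol/h.
Outlet amounts (n = n₀ + Σ ν·ξ):
  A: 171 − 1(142.1) = 28.9
  D: 0 + 1(142.1) − 1(29.24) = 112.9
  G: 0 + 2(29.24) = 58.48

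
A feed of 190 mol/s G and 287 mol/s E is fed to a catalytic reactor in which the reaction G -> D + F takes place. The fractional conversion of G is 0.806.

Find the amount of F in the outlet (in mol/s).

153 mol/s

G reacted = 0.806 × 190 = 153.1 mol/s; ν_G = −1, so ξ = 153.1/1 = 153.1 mol/s.
Outlet amounts (n = n₀ + ν ξ):
  G: 190 − 1(153.1) = 36.86
  D: 0 + 1(153.1) = 153.1
  F: 0 + 1(153.1) = 153.1
  E: 287 (inert)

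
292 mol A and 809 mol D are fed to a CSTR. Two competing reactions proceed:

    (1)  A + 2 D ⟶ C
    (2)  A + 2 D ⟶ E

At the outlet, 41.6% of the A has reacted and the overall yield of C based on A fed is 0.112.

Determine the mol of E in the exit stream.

88.8 mol

Yield of C: 1ξ₁ / 292 = 0.112 → ξ₁ = 32.7 mol.
Conversion of A: 1ξ₁ + 1ξ₂ = 0.416 × 292 = 121.5 → ξ₂ = 88.77 mol.
Outlet amounts (n = n₀ + Σ ν·ξ):
  A: 292 − 1(32.7) − 1(88.77) = 170.5
  D: 809 − 2(32.7) − 2(88.77) = 566.1
  C: 0 + 1(32.7) = 32.7
  E: 0 + 1(88.77) = 88.77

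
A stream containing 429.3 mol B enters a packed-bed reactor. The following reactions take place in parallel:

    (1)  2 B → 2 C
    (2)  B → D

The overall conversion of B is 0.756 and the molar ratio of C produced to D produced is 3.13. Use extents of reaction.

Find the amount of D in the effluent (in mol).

78.6 mol

Conversion of B: B consumed = 0.756 × 429.3 = 324.6 mol = 2ξ₁ + 1ξ₂.
Selectivity: 2ξ₁ / (1ξ₂) = 3.13 → ξ₁ = 1.565 ξ₂.
Substitute: (2·1.565 + 1) ξ₂ = 324.6 → ξ₂ = 78.58 mol, ξ₁ = 123 mol.
Outlet amounts (n = n₀ + Σ ν·ξ):
  B: 429.3 − 2(123) − 1(78.58) = 104.7
  C: 0 + 2(123) = 246
  D: 0 + 1(78.58) = 78.58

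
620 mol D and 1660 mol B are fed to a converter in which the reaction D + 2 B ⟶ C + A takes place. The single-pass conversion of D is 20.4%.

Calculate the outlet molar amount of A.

126 mol

D reacted = 0.204 × 620 = 126.5 mol; ν_D = −1, so ξ = 126.5/1 = 126.5 mol.
Outlet amounts (n = n₀ + ν ξ):
  D: 620 − 1(126.5) = 493.5
  B: 1660 − 2(126.5) = 1407
  C: 0 + 1(126.5) = 126.5
  A: 0 + 1(126.5) = 126.5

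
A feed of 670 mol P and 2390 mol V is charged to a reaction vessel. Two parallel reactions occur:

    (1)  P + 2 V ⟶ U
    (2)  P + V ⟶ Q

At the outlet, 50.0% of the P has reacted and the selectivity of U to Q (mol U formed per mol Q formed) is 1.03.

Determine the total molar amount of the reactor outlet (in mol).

2560 mol

Conversion of P: P consumed = 0.5 × 670 = 335 mol = 1ξ₁ + 1ξ₂.
Selectivity: 1ξ₁ / (1ξ₂) = 1.03 → ξ₁ = 1.03 ξ₂.
Substitute: (1·1.03 + 1) ξ₂ = 335 → ξ₂ = 165 mol, ξ₁ = 170 mol.
Outlet amounts (n = n₀ + Σ ν·ξ):
  P: 670 − 1(170) − 1(165) = 335
  V: 2390 − 2(170) − 1(165) = 1885
  U: 0 + 1(170) = 170
  Q: 0 + 1(165) = 165
Total out = 335 + 1885 + 170 + 165 = 2555 mol.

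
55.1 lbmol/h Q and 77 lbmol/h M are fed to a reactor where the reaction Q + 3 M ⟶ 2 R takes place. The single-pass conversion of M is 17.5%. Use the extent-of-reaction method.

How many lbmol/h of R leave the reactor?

M reacted = 0.175 × 77 = 13.47 lbmol/h; ν_M = −3, so ξ = 13.47/3 = 4.492 lbmol/h.
Outlet amounts (n = n₀ + ν ξ):
  Q: 55.1 − 1(4.492) = 50.61
  M: 77 − 3(4.492) = 63.53
  R: 0 + 2(4.492) = 8.983

8.98 lbmol/h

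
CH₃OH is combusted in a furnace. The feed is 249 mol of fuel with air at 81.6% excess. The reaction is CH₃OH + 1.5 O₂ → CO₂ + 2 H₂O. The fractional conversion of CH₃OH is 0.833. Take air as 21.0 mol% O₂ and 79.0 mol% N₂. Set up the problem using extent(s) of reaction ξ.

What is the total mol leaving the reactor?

Stoichiometric O₂ = 1.5 × 249 = 373.5 mol; O₂ fed = 373.5 × 1.816 = 678.3 mol.
N₂ fed = 678.3 × 79/21 = 2552 mol.
Fuel reacted = 0.833 × 249 → ξ = 207.4 mol.
Outlet (n = n₀ + ν ξ):
  CH₃OH: 249 − 1(207.4) = 41.58
  O₂: 678.3 − 1.5(207.4) = 367.2
  N₂: 2552 (inert)
  CO₂: 0 + 1(207.4) = 207.4
  H₂O: 0 + 2(207.4) = 414.8
Total out = 41.58 + 367.2 + 2552 + 207.4 + 414.8 = 3583 mol.

3580 mol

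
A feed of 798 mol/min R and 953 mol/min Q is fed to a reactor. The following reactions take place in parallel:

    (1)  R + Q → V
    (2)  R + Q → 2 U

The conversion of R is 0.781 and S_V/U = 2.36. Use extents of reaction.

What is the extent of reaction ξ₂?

Conversion of R: R consumed = 0.781 × 798 = 623.2 mol/min = 1ξ₁ + 1ξ₂.
Selectivity: 1ξ₁ / (2ξ₂) = 2.36 → ξ₁ = 4.72 ξ₂.
Substitute: (1·4.72 + 1) ξ₂ = 623.2 → ξ₂ = 109 mol/min, ξ₁ = 514.3 mol/min.
Outlet amounts (n = n₀ + Σ ν·ξ):
  R: 798 − 1(514.3) − 1(109) = 174.8
  Q: 953 − 1(514.3) − 1(109) = 329.8
  V: 0 + 1(514.3) = 514.3
  U: 0 + 2(109) = 217.9

ξ₂ = 109 mol/min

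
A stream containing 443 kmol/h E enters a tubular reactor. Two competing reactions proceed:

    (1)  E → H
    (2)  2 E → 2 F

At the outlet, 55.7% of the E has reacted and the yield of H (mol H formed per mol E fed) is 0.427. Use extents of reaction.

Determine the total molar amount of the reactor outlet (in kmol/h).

443 kmol/h

Yield of H: 1ξ₁ / 443 = 0.427 → ξ₁ = 189.2 kmol/h.
Conversion of E: 1ξ₁ + 2ξ₂ = 0.557 × 443 = 246.8 → ξ₂ = 28.8 kmol/h.
Outlet amounts (n = n₀ + Σ ν·ξ):
  E: 443 − 1(189.2) − 2(28.8) = 196.2
  H: 0 + 1(189.2) = 189.2
  F: 0 + 2(28.8) = 57.59
Total out = 196.2 + 189.2 + 57.59 = 443 kmol/h.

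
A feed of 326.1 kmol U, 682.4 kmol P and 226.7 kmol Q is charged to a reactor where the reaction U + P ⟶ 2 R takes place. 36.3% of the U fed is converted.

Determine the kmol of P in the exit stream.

564 kmol

U reacted = 0.363 × 326.1 = 118.4 kmol; ν_U = −1, so ξ = 118.4/1 = 118.4 kmol.
Outlet amounts (n = n₀ + ν ξ):
  U: 326.1 − 1(118.4) = 207.7
  P: 682.4 − 1(118.4) = 564
  R: 0 + 2(118.4) = 236.7
  Q: 226.7 (inert)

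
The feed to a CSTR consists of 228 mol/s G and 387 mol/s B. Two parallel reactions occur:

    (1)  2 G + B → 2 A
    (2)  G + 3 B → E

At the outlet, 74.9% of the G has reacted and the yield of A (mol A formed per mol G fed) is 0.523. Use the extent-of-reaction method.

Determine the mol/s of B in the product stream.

Yield of A: 2ξ₁ / 228 = 0.523 → ξ₁ = 59.62 mol/s.
Conversion of G: 2ξ₁ + 1ξ₂ = 0.749 × 228 = 170.8 → ξ₂ = 51.53 mol/s.
Outlet amounts (n = n₀ + Σ ν·ξ):
  G: 228 − 2(59.62) − 1(51.53) = 57.23
  B: 387 − 1(59.62) − 3(51.53) = 172.8
  A: 0 + 2(59.62) = 119.2
  E: 0 + 1(51.53) = 51.53

173 mol/s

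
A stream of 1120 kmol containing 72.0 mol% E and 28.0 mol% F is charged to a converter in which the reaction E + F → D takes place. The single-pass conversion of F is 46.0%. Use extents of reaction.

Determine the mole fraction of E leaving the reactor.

F reacted = 0.46 × 313.6 = 144.3 kmol; ν_F = −1, so ξ = 144.3/1 = 144.3 kmol.
Outlet amounts (n = n₀ + ν ξ):
  E: 806.4 − 1(144.3) = 662.1
  F: 313.6 − 1(144.3) = 169.3
  D: 0 + 1(144.3) = 144.3
Total out = 975.7 kmol; y_E = 662.1 / 975.7 = 0.6786.

0.679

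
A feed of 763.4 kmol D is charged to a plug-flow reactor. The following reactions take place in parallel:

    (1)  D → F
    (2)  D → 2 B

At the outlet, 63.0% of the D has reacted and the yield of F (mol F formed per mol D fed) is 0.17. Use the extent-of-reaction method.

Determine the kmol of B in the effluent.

Yield of F: 1ξ₁ / 763.4 = 0.17 → ξ₁ = 129.8 kmol.
Conversion of D: 1ξ₁ + 1ξ₂ = 0.63 × 763.4 = 480.9 → ξ₂ = 351.2 kmol.
Outlet amounts (n = n₀ + Σ ν·ξ):
  D: 763.4 − 1(129.8) − 1(351.2) = 282.5
  F: 0 + 1(129.8) = 129.8
  B: 0 + 2(351.2) = 702.3

702 kmol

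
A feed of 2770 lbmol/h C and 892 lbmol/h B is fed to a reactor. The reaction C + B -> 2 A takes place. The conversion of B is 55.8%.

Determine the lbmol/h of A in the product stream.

995 lbmol/h

B reacted = 0.558 × 892 = 497.7 lbmol/h; ν_B = −1, so ξ = 497.7/1 = 497.7 lbmol/h.
Outlet amounts (n = n₀ + ν ξ):
  C: 2770 − 1(497.7) = 2272
  B: 892 − 1(497.7) = 394.3
  A: 0 + 2(497.7) = 995.5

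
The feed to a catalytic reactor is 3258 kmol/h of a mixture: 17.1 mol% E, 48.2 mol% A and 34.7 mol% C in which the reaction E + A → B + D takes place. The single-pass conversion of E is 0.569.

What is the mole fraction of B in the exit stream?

E reacted = 0.569 × 557.1 = 317 kmol/h; ν_E = −1, so ξ = 317/1 = 317 kmol/h.
Outlet amounts (n = n₀ + ν ξ):
  E: 557.1 − 1(317) = 240.1
  A: 1570 − 1(317) = 1253
  B: 0 + 1(317) = 317
  D: 0 + 1(317) = 317
  C: 1131 (inert)
Total out = 3258 kmol/h; y_B = 317 / 3258 = 0.0973.

0.0973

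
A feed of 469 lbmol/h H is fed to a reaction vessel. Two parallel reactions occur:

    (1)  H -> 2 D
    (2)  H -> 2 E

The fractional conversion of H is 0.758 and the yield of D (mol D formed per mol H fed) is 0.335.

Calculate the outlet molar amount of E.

554 lbmol/h

Yield of D: 2ξ₁ / 469 = 0.335 → ξ₁ = 78.56 lbmol/h.
Conversion of H: 1ξ₁ + 1ξ₂ = 0.758 × 469 = 355.5 → ξ₂ = 276.9 lbmol/h.
Outlet amounts (n = n₀ + Σ ν·ξ):
  H: 469 − 1(78.56) − 1(276.9) = 113.5
  D: 0 + 2(78.56) = 157.1
  E: 0 + 2(276.9) = 553.9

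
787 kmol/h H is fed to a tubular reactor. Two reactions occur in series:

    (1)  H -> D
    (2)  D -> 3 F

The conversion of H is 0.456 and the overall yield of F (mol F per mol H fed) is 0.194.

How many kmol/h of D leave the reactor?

Conversion of H: H consumed = 1ξ₁ = 0.456 × 787 → ξ₁ = 358.9 kmol/h.
Yield of F: 3ξ₂ / 787 = 0.194 → ξ₂ = 50.89 kmol/h.
Outlet amounts (n = n₀ + Σ ν·ξ):
  H: 787 − 1(358.9) = 428.1
  D: 0 + 1(358.9) − 1(50.89) = 308
  F: 0 + 3(50.89) = 152.7

308 kmol/h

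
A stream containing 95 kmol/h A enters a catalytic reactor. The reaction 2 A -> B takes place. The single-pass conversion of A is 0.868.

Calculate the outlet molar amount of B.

A reacted = 0.868 × 95 = 82.46 kmol/h; ν_A = −2, so ξ = 82.46/2 = 41.23 kmol/h.
Outlet amounts (n = n₀ + ν ξ):
  A: 95 − 2(41.23) = 12.54
  B: 0 + 1(41.23) = 41.23

41.2 kmol/h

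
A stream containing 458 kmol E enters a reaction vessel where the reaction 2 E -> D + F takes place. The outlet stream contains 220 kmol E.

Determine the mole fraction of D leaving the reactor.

0.26

For E: n = n₀ − 2ξ → 220 = 458 − 2ξ, giving ξ = 119 kmol.
Outlet amounts (n = n₀ + ν ξ):
  E: 458 − 2(119) = 220
  D: 0 + 1(119) = 119
  F: 0 + 1(119) = 119
Total out = 458 kmol; y_D = 119 / 458 = 0.2598.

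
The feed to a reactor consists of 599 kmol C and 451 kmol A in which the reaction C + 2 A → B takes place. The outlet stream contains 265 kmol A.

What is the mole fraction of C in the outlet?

0.586

For A: n = n₀ − 2ξ → 265 = 451 − 2ξ, giving ξ = 93 kmol.
Outlet amounts (n = n₀ + ν ξ):
  C: 599 − 1(93) = 506
  A: 451 − 2(93) = 265
  B: 0 + 1(93) = 93
Total out = 864 kmol; y_C = 506 / 864 = 0.5856.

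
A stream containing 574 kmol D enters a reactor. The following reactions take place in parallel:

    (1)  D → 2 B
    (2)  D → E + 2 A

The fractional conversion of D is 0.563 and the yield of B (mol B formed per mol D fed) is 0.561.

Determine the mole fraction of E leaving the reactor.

0.153

Yield of B: 2ξ₁ / 574 = 0.561 → ξ₁ = 161 kmol.
Conversion of D: 1ξ₁ + 1ξ₂ = 0.563 × 574 = 323.2 → ξ₂ = 162.2 kmol.
Outlet amounts (n = n₀ + Σ ν·ξ):
  D: 574 − 1(161) − 1(162.2) = 250.8
  B: 0 + 2(161) = 322
  E: 0 + 1(162.2) = 162.2
  A: 0 + 2(162.2) = 324.3
Total out = 1059 kmol; y_E = 162.2 / 1059 = 0.1531.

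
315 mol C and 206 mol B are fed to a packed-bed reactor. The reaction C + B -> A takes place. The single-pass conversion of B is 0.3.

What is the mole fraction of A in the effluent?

B reacted = 0.3 × 206 = 61.8 mol; ν_B = −1, so ξ = 61.8/1 = 61.8 mol.
Outlet amounts (n = n₀ + ν ξ):
  C: 315 − 1(61.8) = 253.2
  B: 206 − 1(61.8) = 144.2
  A: 0 + 1(61.8) = 61.8
Total out = 459.2 mol; y_A = 61.8 / 459.2 = 0.1346.

0.135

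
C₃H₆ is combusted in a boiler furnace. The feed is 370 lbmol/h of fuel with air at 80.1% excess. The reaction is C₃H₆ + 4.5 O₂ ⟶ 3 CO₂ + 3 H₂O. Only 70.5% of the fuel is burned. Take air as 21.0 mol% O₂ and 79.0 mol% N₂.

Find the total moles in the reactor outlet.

Stoichiometric O₂ = 4.5 × 370 = 1665 lbmol/h; O₂ fed = 1665 × 1.801 = 2999 lbmol/h.
N₂ fed = 2999 × 79/21 = 11280 lbmol/h.
Fuel reacted = 0.705 × 370 → ξ = 260.8 lbmol/h.
Outlet (n = n₀ + ν ξ):
  C₃H₆: 370 − 1(260.8) = 109.2
  O₂: 2999 − 4.5(260.8) = 1825
  N₂: 11280 (inert)
  CO₂: 0 + 3(260.8) = 782.5
  H₂O: 0 + 3(260.8) = 782.5
Total out = 109.2 + 1825 + 11280 + 782.5 + 782.5 = 14780 lbmol/h.

14800 lbmol/h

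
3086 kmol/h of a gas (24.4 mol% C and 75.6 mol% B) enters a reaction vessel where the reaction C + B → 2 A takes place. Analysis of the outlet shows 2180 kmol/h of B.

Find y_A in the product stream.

0.0992

For B: n = n₀ − 1ξ → 2180 = 2333 − 1ξ, giving ξ = 153 kmol/h.
Outlet amounts (n = n₀ + ν ξ):
  C: 753 − 1(153) = 600
  B: 2333 − 1(153) = 2180
  A: 0 + 2(153) = 306
Total out = 3086 kmol/h; y_A = 306 / 3086 = 0.09917.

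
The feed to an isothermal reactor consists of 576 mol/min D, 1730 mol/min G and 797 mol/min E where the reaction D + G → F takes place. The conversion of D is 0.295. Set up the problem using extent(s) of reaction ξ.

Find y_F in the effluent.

D reacted = 0.295 × 576 = 169.9 mol/min; ν_D = −1, so ξ = 169.9/1 = 169.9 mol/min.
Outlet amounts (n = n₀ + ν ξ):
  D: 576 − 1(169.9) = 406.1
  G: 1730 − 1(169.9) = 1560
  F: 0 + 1(169.9) = 169.9
  E: 797 (inert)
Total out = 2933 mol/min; y_F = 169.9 / 2933 = 0.05793.

0.0579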